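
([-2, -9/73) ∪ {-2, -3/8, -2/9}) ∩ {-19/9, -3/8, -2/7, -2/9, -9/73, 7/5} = {-3/8, -2/7, -2/9}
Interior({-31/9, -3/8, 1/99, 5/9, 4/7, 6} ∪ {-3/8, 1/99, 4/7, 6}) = ∅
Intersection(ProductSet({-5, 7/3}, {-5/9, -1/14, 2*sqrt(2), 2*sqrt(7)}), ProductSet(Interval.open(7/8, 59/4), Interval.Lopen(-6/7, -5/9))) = ProductSet({7/3}, {-5/9})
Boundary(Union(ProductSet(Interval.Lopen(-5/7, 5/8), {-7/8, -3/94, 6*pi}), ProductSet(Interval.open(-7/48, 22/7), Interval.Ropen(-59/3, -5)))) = Union(ProductSet({-7/48, 22/7}, Interval(-59/3, -5)), ProductSet(Interval(-5/7, 5/8), {-7/8, -3/94, 6*pi}), ProductSet(Interval(-7/48, 22/7), {-59/3, -5}))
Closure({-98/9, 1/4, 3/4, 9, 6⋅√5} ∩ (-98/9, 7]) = {1/4, 3/4}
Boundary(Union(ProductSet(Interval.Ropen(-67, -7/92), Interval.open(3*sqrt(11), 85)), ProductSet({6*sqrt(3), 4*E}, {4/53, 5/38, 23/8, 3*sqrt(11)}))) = Union(ProductSet({-67, -7/92}, Interval(3*sqrt(11), 85)), ProductSet({6*sqrt(3), 4*E}, {4/53, 5/38, 23/8, 3*sqrt(11)}), ProductSet(Interval(-67, -7/92), {85, 3*sqrt(11)}))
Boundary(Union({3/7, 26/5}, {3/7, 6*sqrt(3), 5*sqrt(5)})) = {3/7, 26/5, 6*sqrt(3), 5*sqrt(5)}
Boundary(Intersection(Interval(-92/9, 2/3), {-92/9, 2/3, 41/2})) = {-92/9, 2/3}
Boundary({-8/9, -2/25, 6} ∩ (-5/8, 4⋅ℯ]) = {-2/25, 6}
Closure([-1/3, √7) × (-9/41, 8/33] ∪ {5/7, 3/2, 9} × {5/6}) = ({5/7, 3/2, 9} × {5/6}) ∪ ({-1/3, √7} × [-9/41, 8/33]) ∪ ([-1/3, √7] × {-9/41, 8/33}) ∪ ([-1/3, √7) × (-9/41, 8/33])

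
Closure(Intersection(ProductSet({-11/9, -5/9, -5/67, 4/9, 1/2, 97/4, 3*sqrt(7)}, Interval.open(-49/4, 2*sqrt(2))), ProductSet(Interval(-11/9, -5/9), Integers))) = ProductSet({-11/9, -5/9}, Range(-12, 3, 1))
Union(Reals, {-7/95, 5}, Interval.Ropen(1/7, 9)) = Interval(-oo, oo)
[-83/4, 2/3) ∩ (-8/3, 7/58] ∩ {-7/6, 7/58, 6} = {-7/6, 7/58}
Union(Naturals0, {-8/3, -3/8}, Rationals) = Rationals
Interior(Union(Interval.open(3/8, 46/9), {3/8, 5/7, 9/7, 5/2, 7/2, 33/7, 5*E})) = Interval.open(3/8, 46/9)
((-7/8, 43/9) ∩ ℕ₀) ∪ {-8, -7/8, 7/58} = {-8, -7/8, 7/58} ∪ {0, 1, …, 4}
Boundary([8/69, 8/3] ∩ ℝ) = {8/69, 8/3}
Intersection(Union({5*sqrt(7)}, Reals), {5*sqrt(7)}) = {5*sqrt(7)}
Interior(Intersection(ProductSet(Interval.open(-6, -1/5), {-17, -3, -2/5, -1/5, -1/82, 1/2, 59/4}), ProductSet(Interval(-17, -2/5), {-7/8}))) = EmptySet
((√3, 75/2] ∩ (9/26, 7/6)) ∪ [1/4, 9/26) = [1/4, 9/26)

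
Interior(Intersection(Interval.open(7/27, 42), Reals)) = Interval.open(7/27, 42)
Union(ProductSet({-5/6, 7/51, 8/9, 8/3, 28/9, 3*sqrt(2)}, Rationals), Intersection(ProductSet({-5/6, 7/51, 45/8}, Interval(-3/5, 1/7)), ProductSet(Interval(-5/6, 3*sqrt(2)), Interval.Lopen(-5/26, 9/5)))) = Union(ProductSet({-5/6, 7/51}, Interval.Lopen(-5/26, 1/7)), ProductSet({-5/6, 7/51, 8/9, 8/3, 28/9, 3*sqrt(2)}, Rationals))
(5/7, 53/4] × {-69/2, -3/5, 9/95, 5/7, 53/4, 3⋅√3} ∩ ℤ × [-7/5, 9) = {1, 2, …, 13} × {-3/5, 9/95, 5/7, 3⋅√3}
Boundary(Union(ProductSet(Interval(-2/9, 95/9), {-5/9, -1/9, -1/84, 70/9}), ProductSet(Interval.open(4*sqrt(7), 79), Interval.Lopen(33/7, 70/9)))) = Union(ProductSet({79, 4*sqrt(7)}, Interval(33/7, 70/9)), ProductSet(Interval(-2/9, 95/9), {-5/9, -1/9, -1/84, 70/9}), ProductSet(Interval(4*sqrt(7), 79), {33/7, 70/9}))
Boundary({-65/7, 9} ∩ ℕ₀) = {9}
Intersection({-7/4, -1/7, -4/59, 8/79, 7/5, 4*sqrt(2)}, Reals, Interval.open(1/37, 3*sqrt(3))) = {8/79, 7/5}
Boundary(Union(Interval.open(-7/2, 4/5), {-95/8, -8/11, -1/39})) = {-95/8, -7/2, 4/5}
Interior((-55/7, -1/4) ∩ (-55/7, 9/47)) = (-55/7, -1/4)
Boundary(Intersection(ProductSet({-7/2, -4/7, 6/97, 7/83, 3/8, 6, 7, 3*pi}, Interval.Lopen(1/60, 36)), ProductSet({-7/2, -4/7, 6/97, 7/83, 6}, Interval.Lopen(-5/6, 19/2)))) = ProductSet({-7/2, -4/7, 6/97, 7/83, 6}, Interval(1/60, 19/2))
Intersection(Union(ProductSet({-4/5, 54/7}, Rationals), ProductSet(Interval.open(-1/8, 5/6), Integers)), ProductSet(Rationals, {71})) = ProductSet(Union({-4/5, 54/7}, Intersection(Interval.open(-1/8, 5/6), Rationals)), {71})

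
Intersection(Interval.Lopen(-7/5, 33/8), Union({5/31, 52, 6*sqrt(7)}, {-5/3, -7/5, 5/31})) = {5/31}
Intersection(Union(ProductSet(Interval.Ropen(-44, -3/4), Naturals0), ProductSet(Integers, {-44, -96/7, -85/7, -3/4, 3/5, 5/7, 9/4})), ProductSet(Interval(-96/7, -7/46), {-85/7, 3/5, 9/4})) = ProductSet(Range(-13, 0, 1), {-85/7, 3/5, 9/4})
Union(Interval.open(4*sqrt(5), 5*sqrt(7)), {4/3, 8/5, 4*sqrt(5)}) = Union({4/3, 8/5}, Interval.Ropen(4*sqrt(5), 5*sqrt(7)))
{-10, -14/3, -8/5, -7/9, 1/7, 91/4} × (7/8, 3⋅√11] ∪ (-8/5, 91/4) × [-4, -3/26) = ((-8/5, 91/4) × [-4, -3/26)) ∪ ({-10, -14/3, -8/5, -7/9, 1/7, 91/4} × (7/8, 3⋅√11])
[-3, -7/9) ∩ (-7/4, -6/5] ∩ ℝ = (-7/4, -6/5]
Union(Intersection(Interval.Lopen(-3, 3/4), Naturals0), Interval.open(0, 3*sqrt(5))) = Union(Interval.Ropen(0, 3*sqrt(5)), Range(0, 1, 1))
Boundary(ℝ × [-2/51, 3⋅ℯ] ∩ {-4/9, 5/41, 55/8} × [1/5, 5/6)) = {-4/9, 5/41, 55/8} × [1/5, 5/6]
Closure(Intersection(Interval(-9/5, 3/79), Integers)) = Range(-1, 1, 1)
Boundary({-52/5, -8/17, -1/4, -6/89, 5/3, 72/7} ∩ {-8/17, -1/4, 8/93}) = {-8/17, -1/4}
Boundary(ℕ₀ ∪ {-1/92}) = {-1/92} ∪ ℕ₀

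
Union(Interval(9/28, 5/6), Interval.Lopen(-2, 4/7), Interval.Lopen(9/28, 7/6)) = Interval.Lopen(-2, 7/6)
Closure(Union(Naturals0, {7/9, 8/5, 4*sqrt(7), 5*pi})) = Union({7/9, 8/5, 4*sqrt(7), 5*pi}, Naturals0)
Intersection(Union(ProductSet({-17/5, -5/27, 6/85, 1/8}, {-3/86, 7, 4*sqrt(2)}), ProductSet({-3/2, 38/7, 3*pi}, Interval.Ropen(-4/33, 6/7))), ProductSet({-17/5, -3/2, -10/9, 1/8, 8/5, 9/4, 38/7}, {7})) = ProductSet({-17/5, 1/8}, {7})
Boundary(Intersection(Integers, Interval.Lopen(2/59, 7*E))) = Range(1, 20, 1)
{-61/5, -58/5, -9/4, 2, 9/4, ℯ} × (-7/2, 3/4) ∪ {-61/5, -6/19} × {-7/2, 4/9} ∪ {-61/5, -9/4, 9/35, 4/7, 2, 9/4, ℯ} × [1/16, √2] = ({-61/5, -6/19} × {-7/2, 4/9}) ∪ ({-61/5, -58/5, -9/4, 2, 9/4, ℯ} × (-7/2, 3/4)) ∪ ({-61/5, -9/4, 9/35, 4/7, 2, 9/4, ℯ} × [1/16, √2])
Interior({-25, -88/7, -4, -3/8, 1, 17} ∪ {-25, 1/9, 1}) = ∅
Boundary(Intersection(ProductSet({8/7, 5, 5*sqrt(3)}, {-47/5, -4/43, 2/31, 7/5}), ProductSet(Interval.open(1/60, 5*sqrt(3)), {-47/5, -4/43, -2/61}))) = ProductSet({8/7, 5}, {-47/5, -4/43})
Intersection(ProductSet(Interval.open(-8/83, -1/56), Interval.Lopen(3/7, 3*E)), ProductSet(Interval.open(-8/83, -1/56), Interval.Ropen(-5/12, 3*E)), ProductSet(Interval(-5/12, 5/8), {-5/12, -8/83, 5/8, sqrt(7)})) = ProductSet(Interval.open(-8/83, -1/56), {5/8, sqrt(7)})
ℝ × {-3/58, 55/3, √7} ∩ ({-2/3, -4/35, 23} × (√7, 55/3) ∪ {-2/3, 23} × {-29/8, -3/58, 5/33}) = {-2/3, 23} × {-3/58}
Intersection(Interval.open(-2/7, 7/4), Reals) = Interval.open(-2/7, 7/4)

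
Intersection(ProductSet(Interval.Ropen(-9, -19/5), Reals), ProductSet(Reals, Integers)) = ProductSet(Interval.Ropen(-9, -19/5), Integers)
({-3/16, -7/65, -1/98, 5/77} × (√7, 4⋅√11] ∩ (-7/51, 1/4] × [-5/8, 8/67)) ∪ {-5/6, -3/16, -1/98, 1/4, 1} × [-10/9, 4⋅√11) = {-5/6, -3/16, -1/98, 1/4, 1} × [-10/9, 4⋅√11)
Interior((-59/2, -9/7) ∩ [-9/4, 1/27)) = (-9/4, -9/7)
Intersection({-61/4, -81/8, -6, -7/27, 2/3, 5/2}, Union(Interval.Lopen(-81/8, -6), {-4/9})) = {-6}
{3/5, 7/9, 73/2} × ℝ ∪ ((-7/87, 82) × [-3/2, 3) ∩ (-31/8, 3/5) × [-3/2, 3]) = ({3/5, 7/9, 73/2} × ℝ) ∪ ((-7/87, 3/5) × [-3/2, 3))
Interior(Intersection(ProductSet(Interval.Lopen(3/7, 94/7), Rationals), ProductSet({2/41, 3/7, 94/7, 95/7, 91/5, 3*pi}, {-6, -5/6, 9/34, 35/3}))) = EmptySet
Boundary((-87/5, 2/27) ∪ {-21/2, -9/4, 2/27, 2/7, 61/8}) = {-87/5, 2/27, 2/7, 61/8}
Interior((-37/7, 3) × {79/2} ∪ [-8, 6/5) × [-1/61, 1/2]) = (-8, 6/5) × (-1/61, 1/2)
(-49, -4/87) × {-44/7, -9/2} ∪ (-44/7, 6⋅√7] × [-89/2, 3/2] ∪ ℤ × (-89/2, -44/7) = (ℤ × (-89/2, -44/7)) ∪ ((-49, -4/87) × {-44/7, -9/2}) ∪ ((-44/7, 6⋅√7] × [-89/2, 3/2])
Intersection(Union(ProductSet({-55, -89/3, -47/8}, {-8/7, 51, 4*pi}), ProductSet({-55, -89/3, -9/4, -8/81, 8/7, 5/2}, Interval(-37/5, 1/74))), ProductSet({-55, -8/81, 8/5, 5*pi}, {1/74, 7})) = ProductSet({-55, -8/81}, {1/74})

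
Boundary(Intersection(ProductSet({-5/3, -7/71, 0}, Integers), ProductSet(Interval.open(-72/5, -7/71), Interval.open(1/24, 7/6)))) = ProductSet({-5/3}, Range(1, 2, 1))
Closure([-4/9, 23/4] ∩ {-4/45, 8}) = {-4/45}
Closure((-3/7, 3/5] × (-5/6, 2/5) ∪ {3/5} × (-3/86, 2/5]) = ({-3/7, 3/5} × [-5/6, 2/5]) ∪ ([-3/7, 3/5] × {-5/6, 2/5}) ∪ ((-3/7, 3/5] × (-5/6, 2/5))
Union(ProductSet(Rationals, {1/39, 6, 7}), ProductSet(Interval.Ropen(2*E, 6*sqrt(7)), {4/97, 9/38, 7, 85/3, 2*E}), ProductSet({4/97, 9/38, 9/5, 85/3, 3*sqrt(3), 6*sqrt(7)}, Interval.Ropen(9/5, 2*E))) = Union(ProductSet({4/97, 9/38, 9/5, 85/3, 3*sqrt(3), 6*sqrt(7)}, Interval.Ropen(9/5, 2*E)), ProductSet(Interval.Ropen(2*E, 6*sqrt(7)), {4/97, 9/38, 7, 85/3, 2*E}), ProductSet(Rationals, {1/39, 6, 7}))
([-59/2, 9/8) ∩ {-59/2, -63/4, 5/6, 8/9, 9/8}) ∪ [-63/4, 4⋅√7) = {-59/2} ∪ [-63/4, 4⋅√7)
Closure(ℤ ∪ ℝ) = ℝ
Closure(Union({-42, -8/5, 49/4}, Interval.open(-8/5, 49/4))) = Union({-42}, Interval(-8/5, 49/4))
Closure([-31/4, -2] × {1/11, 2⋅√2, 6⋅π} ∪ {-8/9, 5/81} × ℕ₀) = ({-8/9, 5/81} × ℕ₀) ∪ ([-31/4, -2] × {1/11, 2⋅√2, 6⋅π})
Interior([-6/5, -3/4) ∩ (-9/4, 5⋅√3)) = (-6/5, -3/4)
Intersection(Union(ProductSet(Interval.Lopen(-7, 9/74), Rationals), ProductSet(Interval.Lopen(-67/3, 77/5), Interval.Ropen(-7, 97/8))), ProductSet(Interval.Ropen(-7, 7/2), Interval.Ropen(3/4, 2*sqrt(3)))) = ProductSet(Interval.Ropen(-7, 7/2), Interval.Ropen(3/4, 2*sqrt(3)))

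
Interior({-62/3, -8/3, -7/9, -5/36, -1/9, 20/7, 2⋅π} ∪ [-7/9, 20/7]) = (-7/9, 20/7)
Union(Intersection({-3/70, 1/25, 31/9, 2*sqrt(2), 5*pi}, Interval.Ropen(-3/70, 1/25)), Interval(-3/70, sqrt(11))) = Interval(-3/70, sqrt(11))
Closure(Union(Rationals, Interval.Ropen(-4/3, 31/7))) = Union(Interval(-oo, oo), Rationals)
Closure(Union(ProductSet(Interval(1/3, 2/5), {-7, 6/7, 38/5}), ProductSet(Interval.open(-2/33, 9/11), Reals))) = ProductSet(Interval(-2/33, 9/11), Reals)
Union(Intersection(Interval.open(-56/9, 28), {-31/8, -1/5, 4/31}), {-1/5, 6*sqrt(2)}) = {-31/8, -1/5, 4/31, 6*sqrt(2)}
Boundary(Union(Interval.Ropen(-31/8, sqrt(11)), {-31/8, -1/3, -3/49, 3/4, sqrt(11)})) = {-31/8, sqrt(11)}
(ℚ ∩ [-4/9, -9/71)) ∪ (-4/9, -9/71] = [-4/9, -9/71] ∪ (ℚ ∩ [-4/9, -9/71))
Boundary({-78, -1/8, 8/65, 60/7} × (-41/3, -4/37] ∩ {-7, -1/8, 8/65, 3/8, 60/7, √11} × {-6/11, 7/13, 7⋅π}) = {-1/8, 8/65, 60/7} × {-6/11}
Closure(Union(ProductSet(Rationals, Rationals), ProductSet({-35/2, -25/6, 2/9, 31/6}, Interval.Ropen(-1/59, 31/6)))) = ProductSet(Reals, Reals)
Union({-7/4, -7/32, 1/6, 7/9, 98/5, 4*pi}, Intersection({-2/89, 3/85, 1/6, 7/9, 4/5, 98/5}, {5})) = {-7/4, -7/32, 1/6, 7/9, 98/5, 4*pi}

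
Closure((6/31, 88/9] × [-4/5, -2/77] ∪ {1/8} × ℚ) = ({1/8} × (ℚ ∪ (-∞, ∞))) ∪ ([6/31, 88/9] × [-4/5, -2/77])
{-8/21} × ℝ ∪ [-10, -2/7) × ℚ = ({-8/21} × ℝ) ∪ ([-10, -2/7) × ℚ)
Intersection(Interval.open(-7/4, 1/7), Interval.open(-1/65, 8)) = Interval.open(-1/65, 1/7)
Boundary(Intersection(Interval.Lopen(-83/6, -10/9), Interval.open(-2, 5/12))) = {-2, -10/9}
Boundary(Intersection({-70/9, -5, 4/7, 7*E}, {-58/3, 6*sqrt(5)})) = EmptySet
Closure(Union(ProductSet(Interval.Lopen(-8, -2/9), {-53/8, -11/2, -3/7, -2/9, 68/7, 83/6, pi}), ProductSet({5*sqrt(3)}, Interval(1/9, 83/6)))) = Union(ProductSet({5*sqrt(3)}, Interval(1/9, 83/6)), ProductSet(Interval(-8, -2/9), {-53/8, -11/2, -3/7, -2/9, 68/7, 83/6, pi}))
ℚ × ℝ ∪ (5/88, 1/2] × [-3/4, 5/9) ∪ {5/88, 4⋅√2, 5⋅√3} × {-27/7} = (ℚ × ℝ) ∪ ((5/88, 1/2] × [-3/4, 5/9)) ∪ ({5/88, 4⋅√2, 5⋅√3} × {-27/7})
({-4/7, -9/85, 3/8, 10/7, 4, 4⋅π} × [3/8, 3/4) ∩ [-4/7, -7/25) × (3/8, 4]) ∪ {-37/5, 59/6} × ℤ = ({-37/5, 59/6} × ℤ) ∪ ({-4/7} × (3/8, 3/4))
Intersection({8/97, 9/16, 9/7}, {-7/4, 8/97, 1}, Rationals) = {8/97}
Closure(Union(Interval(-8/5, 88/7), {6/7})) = Interval(-8/5, 88/7)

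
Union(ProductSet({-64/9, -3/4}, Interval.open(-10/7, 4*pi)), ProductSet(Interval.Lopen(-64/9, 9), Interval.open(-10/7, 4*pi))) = ProductSet(Interval(-64/9, 9), Interval.open(-10/7, 4*pi))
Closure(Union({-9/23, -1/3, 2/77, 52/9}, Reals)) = Reals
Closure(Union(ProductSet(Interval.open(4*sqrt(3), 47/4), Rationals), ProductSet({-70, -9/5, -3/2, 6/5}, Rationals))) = ProductSet(Union({-70, -9/5, -3/2, 6/5}, Interval(4*sqrt(3), 47/4)), Reals)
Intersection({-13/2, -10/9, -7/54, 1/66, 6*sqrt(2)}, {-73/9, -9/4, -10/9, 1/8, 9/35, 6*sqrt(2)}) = {-10/9, 6*sqrt(2)}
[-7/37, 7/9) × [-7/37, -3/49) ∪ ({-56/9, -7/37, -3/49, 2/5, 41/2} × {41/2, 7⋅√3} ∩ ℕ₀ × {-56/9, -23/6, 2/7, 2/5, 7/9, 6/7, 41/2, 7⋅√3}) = [-7/37, 7/9) × [-7/37, -3/49)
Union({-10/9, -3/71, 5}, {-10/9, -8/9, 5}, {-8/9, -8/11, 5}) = {-10/9, -8/9, -8/11, -3/71, 5}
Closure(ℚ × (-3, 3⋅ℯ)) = ℝ × [-3, 3⋅ℯ]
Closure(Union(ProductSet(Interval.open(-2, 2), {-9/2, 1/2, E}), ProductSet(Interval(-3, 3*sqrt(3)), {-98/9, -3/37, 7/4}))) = Union(ProductSet(Interval(-3, 3*sqrt(3)), {-98/9, -3/37, 7/4}), ProductSet(Interval(-2, 2), {-9/2, 1/2, E}))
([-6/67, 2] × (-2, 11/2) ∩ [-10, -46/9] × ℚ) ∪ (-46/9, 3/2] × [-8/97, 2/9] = (-46/9, 3/2] × [-8/97, 2/9]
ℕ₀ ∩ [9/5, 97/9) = {2, 3, …, 10}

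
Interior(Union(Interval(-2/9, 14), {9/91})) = Interval.open(-2/9, 14)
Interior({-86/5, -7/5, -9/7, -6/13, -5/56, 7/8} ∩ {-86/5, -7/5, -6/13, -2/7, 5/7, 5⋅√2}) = ∅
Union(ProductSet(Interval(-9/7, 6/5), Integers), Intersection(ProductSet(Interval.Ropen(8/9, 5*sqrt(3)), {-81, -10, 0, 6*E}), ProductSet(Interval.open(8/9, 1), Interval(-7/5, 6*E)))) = Union(ProductSet(Interval(-9/7, 6/5), Integers), ProductSet(Interval.open(8/9, 1), {0, 6*E}))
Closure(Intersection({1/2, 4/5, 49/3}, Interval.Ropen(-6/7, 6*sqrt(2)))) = {1/2, 4/5}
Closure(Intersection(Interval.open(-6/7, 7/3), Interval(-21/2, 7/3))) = Interval(-6/7, 7/3)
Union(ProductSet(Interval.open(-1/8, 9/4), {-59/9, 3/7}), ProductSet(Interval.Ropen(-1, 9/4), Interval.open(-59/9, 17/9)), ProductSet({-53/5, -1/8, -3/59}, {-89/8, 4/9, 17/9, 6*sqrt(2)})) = Union(ProductSet({-53/5, -1/8, -3/59}, {-89/8, 4/9, 17/9, 6*sqrt(2)}), ProductSet(Interval.Ropen(-1, 9/4), Interval.open(-59/9, 17/9)), ProductSet(Interval.open(-1/8, 9/4), {-59/9, 3/7}))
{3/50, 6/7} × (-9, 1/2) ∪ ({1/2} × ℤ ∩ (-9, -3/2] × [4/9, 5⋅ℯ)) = {3/50, 6/7} × (-9, 1/2)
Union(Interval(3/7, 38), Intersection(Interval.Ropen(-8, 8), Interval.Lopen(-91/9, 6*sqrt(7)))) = Interval(-8, 38)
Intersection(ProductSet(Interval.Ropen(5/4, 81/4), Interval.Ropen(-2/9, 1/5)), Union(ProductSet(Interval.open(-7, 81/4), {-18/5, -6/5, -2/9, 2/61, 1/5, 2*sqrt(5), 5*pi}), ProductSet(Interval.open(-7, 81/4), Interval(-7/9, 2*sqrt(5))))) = ProductSet(Interval.Ropen(5/4, 81/4), Interval.Ropen(-2/9, 1/5))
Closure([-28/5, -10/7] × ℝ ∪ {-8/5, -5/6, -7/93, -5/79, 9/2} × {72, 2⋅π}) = ([-28/5, -10/7] × ℝ) ∪ ({-8/5, -5/6, -7/93, -5/79, 9/2} × {72, 2⋅π})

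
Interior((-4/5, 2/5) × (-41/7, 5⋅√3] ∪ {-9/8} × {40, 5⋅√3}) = (-4/5, 2/5) × (-41/7, 5⋅√3)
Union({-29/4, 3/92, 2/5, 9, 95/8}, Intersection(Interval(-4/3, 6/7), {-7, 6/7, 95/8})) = {-29/4, 3/92, 2/5, 6/7, 9, 95/8}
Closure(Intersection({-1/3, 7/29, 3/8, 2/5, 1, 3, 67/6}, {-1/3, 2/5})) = {-1/3, 2/5}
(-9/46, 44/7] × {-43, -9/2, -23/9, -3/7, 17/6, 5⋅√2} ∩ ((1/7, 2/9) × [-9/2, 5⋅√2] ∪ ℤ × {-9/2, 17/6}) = ({0, 1, …, 6} × {-9/2, 17/6}) ∪ ((1/7, 2/9) × {-9/2, -23/9, -3/7, 17/6, 5⋅√2})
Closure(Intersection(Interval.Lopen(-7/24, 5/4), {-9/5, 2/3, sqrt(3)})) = {2/3}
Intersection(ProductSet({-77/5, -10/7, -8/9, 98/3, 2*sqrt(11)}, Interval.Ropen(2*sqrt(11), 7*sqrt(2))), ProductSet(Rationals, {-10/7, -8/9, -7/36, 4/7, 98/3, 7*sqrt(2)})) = EmptySet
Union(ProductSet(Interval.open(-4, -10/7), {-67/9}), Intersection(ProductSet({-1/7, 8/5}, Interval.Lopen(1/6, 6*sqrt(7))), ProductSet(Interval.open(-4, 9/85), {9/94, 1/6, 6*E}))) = ProductSet(Interval.open(-4, -10/7), {-67/9})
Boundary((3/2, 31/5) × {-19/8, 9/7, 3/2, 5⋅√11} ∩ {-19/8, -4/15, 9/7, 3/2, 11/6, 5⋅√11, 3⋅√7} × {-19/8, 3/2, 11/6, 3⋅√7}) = {11/6} × {-19/8, 3/2}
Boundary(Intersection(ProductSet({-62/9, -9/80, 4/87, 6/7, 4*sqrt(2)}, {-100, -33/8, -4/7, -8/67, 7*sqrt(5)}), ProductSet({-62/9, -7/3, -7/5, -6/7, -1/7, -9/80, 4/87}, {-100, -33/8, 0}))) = ProductSet({-62/9, -9/80, 4/87}, {-100, -33/8})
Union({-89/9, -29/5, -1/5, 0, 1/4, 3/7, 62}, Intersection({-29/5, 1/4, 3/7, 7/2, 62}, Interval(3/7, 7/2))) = {-89/9, -29/5, -1/5, 0, 1/4, 3/7, 7/2, 62}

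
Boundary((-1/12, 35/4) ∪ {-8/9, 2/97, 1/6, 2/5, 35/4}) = {-8/9, -1/12, 35/4}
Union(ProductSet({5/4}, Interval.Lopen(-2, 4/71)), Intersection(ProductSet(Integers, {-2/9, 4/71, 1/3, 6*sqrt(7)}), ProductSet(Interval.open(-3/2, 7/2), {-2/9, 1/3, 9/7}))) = Union(ProductSet({5/4}, Interval.Lopen(-2, 4/71)), ProductSet(Range(-1, 4, 1), {-2/9, 1/3}))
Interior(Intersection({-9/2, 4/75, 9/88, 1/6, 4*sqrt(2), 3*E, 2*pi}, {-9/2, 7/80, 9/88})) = EmptySet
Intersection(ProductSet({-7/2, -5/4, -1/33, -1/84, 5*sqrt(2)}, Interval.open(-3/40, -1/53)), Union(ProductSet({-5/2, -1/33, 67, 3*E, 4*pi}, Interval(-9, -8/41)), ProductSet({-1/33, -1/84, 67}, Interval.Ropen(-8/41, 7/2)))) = ProductSet({-1/33, -1/84}, Interval.open(-3/40, -1/53))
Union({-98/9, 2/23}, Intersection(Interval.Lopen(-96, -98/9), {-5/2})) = {-98/9, 2/23}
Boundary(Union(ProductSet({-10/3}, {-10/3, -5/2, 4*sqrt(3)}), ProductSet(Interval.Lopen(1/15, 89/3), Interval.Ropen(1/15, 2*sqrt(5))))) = Union(ProductSet({-10/3}, {-10/3, -5/2, 4*sqrt(3)}), ProductSet({1/15, 89/3}, Interval(1/15, 2*sqrt(5))), ProductSet(Interval(1/15, 89/3), {1/15, 2*sqrt(5)}))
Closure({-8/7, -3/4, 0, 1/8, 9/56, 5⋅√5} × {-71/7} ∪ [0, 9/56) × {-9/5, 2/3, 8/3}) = ([0, 9/56] × {-9/5, 2/3, 8/3}) ∪ ({-8/7, -3/4, 0, 1/8, 9/56, 5⋅√5} × {-71/7})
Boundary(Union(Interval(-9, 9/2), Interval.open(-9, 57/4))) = {-9, 57/4}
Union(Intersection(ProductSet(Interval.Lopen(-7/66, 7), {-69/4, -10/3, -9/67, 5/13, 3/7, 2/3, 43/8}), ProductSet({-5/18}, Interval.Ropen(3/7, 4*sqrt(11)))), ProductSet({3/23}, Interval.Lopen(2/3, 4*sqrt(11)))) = ProductSet({3/23}, Interval.Lopen(2/3, 4*sqrt(11)))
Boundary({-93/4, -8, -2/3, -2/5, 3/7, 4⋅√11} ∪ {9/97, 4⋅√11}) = {-93/4, -8, -2/3, -2/5, 9/97, 3/7, 4⋅√11}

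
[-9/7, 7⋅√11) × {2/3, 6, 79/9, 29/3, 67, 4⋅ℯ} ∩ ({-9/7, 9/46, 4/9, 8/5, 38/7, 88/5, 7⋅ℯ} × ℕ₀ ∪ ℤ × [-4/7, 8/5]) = ({-1, 0, …, 23} × {2/3}) ∪ ({-9/7, 9/46, 4/9, 8/5, 38/7, 88/5, 7⋅ℯ} × {6, 67})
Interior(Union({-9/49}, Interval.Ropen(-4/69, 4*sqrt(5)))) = Interval.open(-4/69, 4*sqrt(5))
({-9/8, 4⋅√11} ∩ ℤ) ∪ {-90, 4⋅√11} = {-90, 4⋅√11}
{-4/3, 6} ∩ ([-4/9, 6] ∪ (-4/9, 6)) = {6}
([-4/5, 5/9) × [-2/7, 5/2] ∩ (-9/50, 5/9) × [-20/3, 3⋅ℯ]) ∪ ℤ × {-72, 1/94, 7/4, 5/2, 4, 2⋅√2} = ((-9/50, 5/9) × [-2/7, 5/2]) ∪ (ℤ × {-72, 1/94, 7/4, 5/2, 4, 2⋅√2})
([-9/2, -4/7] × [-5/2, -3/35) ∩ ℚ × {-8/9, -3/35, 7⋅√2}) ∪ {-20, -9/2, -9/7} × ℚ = ({-20, -9/2, -9/7} × ℚ) ∪ ((ℚ ∩ [-9/2, -4/7]) × {-8/9})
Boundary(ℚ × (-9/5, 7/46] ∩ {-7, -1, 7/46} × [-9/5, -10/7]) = {-7, -1, 7/46} × [-9/5, -10/7]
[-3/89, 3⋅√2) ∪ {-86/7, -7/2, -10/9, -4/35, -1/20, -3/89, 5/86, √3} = {-86/7, -7/2, -10/9, -4/35, -1/20} ∪ [-3/89, 3⋅√2)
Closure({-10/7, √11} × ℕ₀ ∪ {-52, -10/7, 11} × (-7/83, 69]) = ({-10/7, √11} × ℕ₀) ∪ ({-52, -10/7, 11} × [-7/83, 69])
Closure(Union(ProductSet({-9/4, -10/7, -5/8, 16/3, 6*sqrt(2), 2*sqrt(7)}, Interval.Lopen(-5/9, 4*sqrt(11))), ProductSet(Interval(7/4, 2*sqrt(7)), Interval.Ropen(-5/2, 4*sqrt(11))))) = Union(ProductSet({-9/4, -10/7, -5/8, 16/3, 6*sqrt(2), 2*sqrt(7)}, Interval(-5/9, 4*sqrt(11))), ProductSet(Interval(7/4, 2*sqrt(7)), Interval(-5/2, 4*sqrt(11))))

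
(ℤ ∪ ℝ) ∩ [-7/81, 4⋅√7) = [-7/81, 4⋅√7)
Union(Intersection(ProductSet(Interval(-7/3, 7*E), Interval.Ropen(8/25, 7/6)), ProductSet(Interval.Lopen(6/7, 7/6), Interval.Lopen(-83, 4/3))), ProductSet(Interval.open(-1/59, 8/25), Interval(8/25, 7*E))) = Union(ProductSet(Interval.open(-1/59, 8/25), Interval(8/25, 7*E)), ProductSet(Interval.Lopen(6/7, 7/6), Interval.Ropen(8/25, 7/6)))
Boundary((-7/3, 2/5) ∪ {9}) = {-7/3, 2/5, 9}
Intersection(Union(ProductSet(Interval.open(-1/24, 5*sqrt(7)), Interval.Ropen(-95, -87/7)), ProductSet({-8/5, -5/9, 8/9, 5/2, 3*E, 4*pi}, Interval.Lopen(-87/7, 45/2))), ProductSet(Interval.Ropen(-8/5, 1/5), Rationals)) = Union(ProductSet({-8/5, -5/9}, Intersection(Interval.Lopen(-87/7, 45/2), Rationals)), ProductSet(Interval.open(-1/24, 1/5), Intersection(Interval.Ropen(-95, -87/7), Rationals)))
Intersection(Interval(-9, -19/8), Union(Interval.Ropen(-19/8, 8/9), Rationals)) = Intersection(Interval(-9, -19/8), Rationals)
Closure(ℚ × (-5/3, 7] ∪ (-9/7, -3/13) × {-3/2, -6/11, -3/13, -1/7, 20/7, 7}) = ℝ × [-5/3, 7]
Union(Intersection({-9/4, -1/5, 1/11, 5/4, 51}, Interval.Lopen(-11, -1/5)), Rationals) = Rationals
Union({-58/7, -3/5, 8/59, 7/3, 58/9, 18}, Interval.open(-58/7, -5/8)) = Union({-3/5, 8/59, 7/3, 58/9, 18}, Interval.Ropen(-58/7, -5/8))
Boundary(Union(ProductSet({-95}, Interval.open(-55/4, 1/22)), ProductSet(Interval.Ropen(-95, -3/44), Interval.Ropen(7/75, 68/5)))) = Union(ProductSet({-95}, Interval(-55/4, 1/22)), ProductSet({-95, -3/44}, Interval(7/75, 68/5)), ProductSet(Interval(-95, -3/44), {7/75, 68/5}))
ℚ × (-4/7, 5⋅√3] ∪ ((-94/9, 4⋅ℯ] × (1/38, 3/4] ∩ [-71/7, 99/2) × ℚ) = (ℚ × (-4/7, 5⋅√3]) ∪ ([-71/7, 4⋅ℯ] × (ℚ ∩ (1/38, 3/4]))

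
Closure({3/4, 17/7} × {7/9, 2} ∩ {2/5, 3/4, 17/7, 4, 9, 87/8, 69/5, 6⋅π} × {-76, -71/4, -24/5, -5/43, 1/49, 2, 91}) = {3/4, 17/7} × {2}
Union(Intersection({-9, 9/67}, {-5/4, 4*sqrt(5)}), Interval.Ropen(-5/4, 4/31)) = Interval.Ropen(-5/4, 4/31)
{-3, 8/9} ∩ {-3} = {-3}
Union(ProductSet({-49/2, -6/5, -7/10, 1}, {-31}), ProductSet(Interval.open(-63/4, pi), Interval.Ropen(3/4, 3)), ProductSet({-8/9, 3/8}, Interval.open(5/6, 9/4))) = Union(ProductSet({-49/2, -6/5, -7/10, 1}, {-31}), ProductSet(Interval.open(-63/4, pi), Interval.Ropen(3/4, 3)))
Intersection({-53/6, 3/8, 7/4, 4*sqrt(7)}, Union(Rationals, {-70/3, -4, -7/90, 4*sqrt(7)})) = {-53/6, 3/8, 7/4, 4*sqrt(7)}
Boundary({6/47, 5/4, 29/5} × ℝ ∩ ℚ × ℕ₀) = {6/47, 5/4, 29/5} × ℕ₀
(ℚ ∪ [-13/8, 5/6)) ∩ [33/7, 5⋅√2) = ℚ ∩ [33/7, 5⋅√2)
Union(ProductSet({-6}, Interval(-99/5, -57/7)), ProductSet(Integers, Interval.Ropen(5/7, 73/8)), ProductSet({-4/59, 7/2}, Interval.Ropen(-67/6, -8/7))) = Union(ProductSet({-6}, Interval(-99/5, -57/7)), ProductSet({-4/59, 7/2}, Interval.Ropen(-67/6, -8/7)), ProductSet(Integers, Interval.Ropen(5/7, 73/8)))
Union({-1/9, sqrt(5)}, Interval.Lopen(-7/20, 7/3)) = Interval.Lopen(-7/20, 7/3)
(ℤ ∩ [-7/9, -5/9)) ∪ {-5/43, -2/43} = {-5/43, -2/43}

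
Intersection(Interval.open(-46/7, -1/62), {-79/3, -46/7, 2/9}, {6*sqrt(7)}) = EmptySet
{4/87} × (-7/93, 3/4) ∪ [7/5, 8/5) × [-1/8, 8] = ({4/87} × (-7/93, 3/4)) ∪ ([7/5, 8/5) × [-1/8, 8])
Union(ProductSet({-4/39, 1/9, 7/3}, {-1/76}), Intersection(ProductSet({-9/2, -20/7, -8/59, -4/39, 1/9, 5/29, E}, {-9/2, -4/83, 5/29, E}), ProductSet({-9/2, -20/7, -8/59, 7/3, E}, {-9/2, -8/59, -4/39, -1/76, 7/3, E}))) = Union(ProductSet({-4/39, 1/9, 7/3}, {-1/76}), ProductSet({-9/2, -20/7, -8/59, E}, {-9/2, E}))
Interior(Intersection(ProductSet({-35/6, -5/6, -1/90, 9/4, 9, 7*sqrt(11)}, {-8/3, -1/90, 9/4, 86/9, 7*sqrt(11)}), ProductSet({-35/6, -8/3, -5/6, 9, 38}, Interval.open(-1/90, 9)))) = EmptySet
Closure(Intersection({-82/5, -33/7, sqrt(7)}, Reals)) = {-82/5, -33/7, sqrt(7)}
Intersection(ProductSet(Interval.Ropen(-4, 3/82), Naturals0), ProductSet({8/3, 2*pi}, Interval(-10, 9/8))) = EmptySet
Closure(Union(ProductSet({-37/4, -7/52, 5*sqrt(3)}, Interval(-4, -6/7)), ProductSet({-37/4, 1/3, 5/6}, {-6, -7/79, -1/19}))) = Union(ProductSet({-37/4, -7/52, 5*sqrt(3)}, Interval(-4, -6/7)), ProductSet({-37/4, 1/3, 5/6}, {-6, -7/79, -1/19}))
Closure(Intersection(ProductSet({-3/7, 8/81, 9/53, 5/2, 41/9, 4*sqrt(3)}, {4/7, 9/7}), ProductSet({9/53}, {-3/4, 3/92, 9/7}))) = ProductSet({9/53}, {9/7})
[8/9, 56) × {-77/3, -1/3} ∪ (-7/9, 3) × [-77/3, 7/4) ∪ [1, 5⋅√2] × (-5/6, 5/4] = ([8/9, 56) × {-77/3, -1/3}) ∪ ((-7/9, 3) × [-77/3, 7/4)) ∪ ([1, 5⋅√2] × (-5/6, 5/4])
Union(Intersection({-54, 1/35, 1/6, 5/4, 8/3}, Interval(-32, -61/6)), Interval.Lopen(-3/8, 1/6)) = Interval.Lopen(-3/8, 1/6)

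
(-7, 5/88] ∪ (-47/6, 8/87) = (-47/6, 8/87)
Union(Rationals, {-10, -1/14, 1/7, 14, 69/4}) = Rationals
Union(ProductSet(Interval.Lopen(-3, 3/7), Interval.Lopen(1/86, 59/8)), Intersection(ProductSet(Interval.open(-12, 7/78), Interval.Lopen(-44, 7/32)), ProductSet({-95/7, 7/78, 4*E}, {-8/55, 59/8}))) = ProductSet(Interval.Lopen(-3, 3/7), Interval.Lopen(1/86, 59/8))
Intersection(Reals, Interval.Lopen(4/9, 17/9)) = Interval.Lopen(4/9, 17/9)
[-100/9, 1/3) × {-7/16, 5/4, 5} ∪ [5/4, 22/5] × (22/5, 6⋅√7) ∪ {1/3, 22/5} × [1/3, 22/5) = ({1/3, 22/5} × [1/3, 22/5)) ∪ ([-100/9, 1/3) × {-7/16, 5/4, 5}) ∪ ([5/4, 22/5] × (22/5, 6⋅√7))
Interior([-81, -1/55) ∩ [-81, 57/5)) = (-81, -1/55)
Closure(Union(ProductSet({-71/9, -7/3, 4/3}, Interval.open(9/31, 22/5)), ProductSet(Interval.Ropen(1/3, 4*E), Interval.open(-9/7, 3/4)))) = Union(ProductSet({-71/9, -7/3}, Interval(9/31, 22/5)), ProductSet({1/3, 4*E}, Interval(-9/7, 3/4)), ProductSet({-71/9, -7/3, 4/3}, Interval.Lopen(9/31, 22/5)), ProductSet(Interval(1/3, 4*E), {-9/7, 3/4}), ProductSet(Interval.Ropen(1/3, 4*E), Interval.open(-9/7, 3/4)))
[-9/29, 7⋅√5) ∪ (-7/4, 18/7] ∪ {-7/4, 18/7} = [-7/4, 7⋅√5)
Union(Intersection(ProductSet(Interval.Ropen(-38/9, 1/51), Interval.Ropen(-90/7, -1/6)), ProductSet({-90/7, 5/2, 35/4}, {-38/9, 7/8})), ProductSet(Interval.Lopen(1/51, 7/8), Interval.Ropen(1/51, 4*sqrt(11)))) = ProductSet(Interval.Lopen(1/51, 7/8), Interval.Ropen(1/51, 4*sqrt(11)))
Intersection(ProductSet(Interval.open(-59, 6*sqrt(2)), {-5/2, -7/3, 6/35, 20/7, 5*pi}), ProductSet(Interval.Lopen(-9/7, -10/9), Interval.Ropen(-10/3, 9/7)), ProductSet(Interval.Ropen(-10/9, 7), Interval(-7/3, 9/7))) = ProductSet({-10/9}, {-7/3, 6/35})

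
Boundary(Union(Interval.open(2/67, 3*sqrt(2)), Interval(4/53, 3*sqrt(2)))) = {2/67, 3*sqrt(2)}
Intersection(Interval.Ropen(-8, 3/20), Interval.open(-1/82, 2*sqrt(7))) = Interval.open(-1/82, 3/20)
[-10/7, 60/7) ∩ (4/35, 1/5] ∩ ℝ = (4/35, 1/5]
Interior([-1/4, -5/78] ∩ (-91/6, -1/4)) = ∅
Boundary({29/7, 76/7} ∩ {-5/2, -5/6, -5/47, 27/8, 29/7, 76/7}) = {29/7, 76/7}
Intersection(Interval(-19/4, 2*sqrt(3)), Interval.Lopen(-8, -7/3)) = Interval(-19/4, -7/3)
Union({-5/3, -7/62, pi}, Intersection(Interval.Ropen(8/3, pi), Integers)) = Union({-5/3, -7/62, pi}, Range(3, 4, 1))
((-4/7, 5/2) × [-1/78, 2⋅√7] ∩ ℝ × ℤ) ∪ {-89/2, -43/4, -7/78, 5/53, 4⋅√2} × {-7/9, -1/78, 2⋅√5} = ((-4/7, 5/2) × {0, 1, …, 5}) ∪ ({-89/2, -43/4, -7/78, 5/53, 4⋅√2} × {-7/9, -1/78, 2⋅√5})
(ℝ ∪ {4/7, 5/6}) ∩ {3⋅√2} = {3⋅√2}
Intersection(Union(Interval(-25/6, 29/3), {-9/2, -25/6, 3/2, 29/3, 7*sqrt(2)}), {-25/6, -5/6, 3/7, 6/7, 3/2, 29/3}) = {-25/6, -5/6, 3/7, 6/7, 3/2, 29/3}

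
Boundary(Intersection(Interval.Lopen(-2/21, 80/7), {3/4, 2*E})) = {3/4, 2*E}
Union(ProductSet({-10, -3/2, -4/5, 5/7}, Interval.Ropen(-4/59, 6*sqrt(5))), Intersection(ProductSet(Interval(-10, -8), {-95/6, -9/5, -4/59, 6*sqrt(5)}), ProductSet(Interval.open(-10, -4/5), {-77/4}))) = ProductSet({-10, -3/2, -4/5, 5/7}, Interval.Ropen(-4/59, 6*sqrt(5)))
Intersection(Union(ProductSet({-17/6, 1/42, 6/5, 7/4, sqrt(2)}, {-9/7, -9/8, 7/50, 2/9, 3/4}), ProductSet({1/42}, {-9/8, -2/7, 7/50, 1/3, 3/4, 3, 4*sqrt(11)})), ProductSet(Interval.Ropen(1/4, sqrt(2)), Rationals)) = ProductSet({6/5}, {-9/7, -9/8, 7/50, 2/9, 3/4})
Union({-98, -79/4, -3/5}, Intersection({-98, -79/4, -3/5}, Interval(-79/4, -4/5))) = {-98, -79/4, -3/5}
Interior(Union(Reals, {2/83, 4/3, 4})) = Reals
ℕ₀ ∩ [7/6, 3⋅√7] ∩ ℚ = {2, 3, …, 7}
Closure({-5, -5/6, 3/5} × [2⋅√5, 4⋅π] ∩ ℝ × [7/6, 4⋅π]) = {-5, -5/6, 3/5} × [2⋅√5, 4⋅π]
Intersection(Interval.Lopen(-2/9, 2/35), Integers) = Range(0, 1, 1)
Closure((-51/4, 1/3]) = [-51/4, 1/3]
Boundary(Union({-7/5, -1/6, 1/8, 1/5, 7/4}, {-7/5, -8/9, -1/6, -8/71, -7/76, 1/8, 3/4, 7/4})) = {-7/5, -8/9, -1/6, -8/71, -7/76, 1/8, 1/5, 3/4, 7/4}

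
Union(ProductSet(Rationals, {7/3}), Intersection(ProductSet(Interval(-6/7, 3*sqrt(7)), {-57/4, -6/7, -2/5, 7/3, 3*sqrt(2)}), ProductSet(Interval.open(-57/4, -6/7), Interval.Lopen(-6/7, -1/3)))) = ProductSet(Rationals, {7/3})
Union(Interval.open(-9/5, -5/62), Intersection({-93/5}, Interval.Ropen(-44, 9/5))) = Union({-93/5}, Interval.open(-9/5, -5/62))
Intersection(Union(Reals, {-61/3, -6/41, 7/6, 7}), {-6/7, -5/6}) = {-6/7, -5/6}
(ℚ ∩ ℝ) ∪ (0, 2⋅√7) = ℚ ∪ [0, 2⋅√7)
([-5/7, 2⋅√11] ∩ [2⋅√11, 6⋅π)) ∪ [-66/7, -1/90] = [-66/7, -1/90] ∪ {2⋅√11}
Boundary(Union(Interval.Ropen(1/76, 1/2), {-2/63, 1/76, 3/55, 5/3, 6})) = {-2/63, 1/76, 1/2, 5/3, 6}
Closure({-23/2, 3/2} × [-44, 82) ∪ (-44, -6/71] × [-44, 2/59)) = ({-44, -6/71} × [-44, 2/59]) ∪ ({-23/2, 3/2} × [-44, 82]) ∪ ([-44, -6/71] × {-44, 2/59}) ∪ ((-44, -6/71] × [-44, 2/59))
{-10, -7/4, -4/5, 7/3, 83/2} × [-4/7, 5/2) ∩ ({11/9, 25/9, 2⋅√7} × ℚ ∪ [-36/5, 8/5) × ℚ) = {-7/4, -4/5} × (ℚ ∩ [-4/7, 5/2))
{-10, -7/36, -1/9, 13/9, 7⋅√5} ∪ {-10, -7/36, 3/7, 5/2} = {-10, -7/36, -1/9, 3/7, 13/9, 5/2, 7⋅√5}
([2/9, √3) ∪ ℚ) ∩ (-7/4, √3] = [2/9, √3) ∪ (ℚ ∩ (-7/4, √3])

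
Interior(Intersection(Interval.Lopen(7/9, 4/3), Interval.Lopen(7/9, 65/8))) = Interval.open(7/9, 4/3)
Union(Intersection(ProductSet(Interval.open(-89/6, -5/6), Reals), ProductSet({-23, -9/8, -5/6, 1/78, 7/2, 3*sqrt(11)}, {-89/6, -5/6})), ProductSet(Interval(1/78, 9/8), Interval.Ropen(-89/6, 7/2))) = Union(ProductSet({-9/8}, {-89/6, -5/6}), ProductSet(Interval(1/78, 9/8), Interval.Ropen(-89/6, 7/2)))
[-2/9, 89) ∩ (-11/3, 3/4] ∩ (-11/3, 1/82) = [-2/9, 1/82)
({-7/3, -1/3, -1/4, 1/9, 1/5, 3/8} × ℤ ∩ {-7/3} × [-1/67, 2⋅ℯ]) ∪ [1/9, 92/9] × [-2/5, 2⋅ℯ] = ({-7/3} × {0, 1, …, 5}) ∪ ([1/9, 92/9] × [-2/5, 2⋅ℯ])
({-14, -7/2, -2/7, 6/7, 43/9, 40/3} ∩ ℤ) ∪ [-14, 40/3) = [-14, 40/3)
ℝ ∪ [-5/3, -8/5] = (-∞, ∞)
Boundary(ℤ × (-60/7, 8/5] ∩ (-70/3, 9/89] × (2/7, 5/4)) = {-23, -22, …, 0} × [2/7, 5/4]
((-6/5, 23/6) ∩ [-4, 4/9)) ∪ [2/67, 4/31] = (-6/5, 4/9)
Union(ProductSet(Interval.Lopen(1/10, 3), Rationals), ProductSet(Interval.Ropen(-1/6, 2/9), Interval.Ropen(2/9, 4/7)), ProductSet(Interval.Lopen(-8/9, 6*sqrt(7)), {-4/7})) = Union(ProductSet(Interval.Lopen(-8/9, 6*sqrt(7)), {-4/7}), ProductSet(Interval.Ropen(-1/6, 2/9), Interval.Ropen(2/9, 4/7)), ProductSet(Interval.Lopen(1/10, 3), Rationals))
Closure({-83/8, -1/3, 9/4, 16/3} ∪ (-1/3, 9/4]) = {-83/8, 16/3} ∪ [-1/3, 9/4]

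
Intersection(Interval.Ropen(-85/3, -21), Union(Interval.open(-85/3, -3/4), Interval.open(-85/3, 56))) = Interval.open(-85/3, -21)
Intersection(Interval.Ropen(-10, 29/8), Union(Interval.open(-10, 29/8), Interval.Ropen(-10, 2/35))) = Interval.Ropen(-10, 29/8)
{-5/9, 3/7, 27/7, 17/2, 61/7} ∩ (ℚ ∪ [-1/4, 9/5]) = {-5/9, 3/7, 27/7, 17/2, 61/7}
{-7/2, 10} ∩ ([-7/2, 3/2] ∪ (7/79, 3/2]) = {-7/2}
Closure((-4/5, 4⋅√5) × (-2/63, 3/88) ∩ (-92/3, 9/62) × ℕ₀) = [-4/5, 9/62] × {0}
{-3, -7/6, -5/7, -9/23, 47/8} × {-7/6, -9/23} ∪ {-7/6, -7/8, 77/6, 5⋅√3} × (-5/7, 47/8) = ({-3, -7/6, -5/7, -9/23, 47/8} × {-7/6, -9/23}) ∪ ({-7/6, -7/8, 77/6, 5⋅√3} × (-5/7, 47/8))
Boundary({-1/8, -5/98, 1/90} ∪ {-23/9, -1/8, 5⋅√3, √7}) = {-23/9, -1/8, -5/98, 1/90, 5⋅√3, √7}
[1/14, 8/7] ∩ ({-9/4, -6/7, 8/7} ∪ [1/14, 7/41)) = [1/14, 7/41) ∪ {8/7}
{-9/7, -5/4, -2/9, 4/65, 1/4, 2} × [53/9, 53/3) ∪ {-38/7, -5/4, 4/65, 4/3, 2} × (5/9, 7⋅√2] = ({-9/7, -5/4, -2/9, 4/65, 1/4, 2} × [53/9, 53/3)) ∪ ({-38/7, -5/4, 4/65, 4/3, 2} × (5/9, 7⋅√2])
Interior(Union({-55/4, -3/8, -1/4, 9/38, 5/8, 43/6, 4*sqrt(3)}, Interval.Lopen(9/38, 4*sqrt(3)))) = Interval.open(9/38, 4*sqrt(3))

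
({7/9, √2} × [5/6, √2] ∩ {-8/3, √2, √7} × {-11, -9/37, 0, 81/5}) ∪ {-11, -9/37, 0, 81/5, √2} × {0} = {-11, -9/37, 0, 81/5, √2} × {0}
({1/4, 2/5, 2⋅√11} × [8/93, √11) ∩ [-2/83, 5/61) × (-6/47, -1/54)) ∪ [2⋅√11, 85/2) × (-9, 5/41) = [2⋅√11, 85/2) × (-9, 5/41)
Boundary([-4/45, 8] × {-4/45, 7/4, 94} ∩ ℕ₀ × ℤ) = {0, 1, …, 8} × {94}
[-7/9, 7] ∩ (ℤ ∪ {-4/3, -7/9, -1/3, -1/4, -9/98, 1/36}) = {-7/9, -1/3, -1/4, -9/98, 1/36} ∪ {0, 1, …, 7}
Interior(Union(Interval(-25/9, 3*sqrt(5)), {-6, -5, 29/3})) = Interval.open(-25/9, 3*sqrt(5))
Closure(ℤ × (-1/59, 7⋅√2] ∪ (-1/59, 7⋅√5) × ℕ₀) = (ℤ × [-1/59, 7⋅√2]) ∪ ([-1/59, 7⋅√5] × ℕ₀)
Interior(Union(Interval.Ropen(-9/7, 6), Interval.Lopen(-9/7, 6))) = Interval.open(-9/7, 6)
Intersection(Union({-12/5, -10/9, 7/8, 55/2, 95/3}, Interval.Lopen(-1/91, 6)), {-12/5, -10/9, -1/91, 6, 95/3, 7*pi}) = {-12/5, -10/9, 6, 95/3}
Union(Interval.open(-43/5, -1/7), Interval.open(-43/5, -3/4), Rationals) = Union(Interval(-43/5, -1/7), Rationals)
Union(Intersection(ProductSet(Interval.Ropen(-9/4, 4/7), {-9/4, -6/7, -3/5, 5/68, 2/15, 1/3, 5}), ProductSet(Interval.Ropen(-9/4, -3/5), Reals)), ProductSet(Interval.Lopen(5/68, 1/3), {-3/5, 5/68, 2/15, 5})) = Union(ProductSet(Interval.Ropen(-9/4, -3/5), {-9/4, -6/7, -3/5, 5/68, 2/15, 1/3, 5}), ProductSet(Interval.Lopen(5/68, 1/3), {-3/5, 5/68, 2/15, 5}))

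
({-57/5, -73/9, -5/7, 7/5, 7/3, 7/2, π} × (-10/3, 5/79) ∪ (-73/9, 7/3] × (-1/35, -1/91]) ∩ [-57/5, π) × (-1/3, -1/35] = {-57/5, -73/9, -5/7, 7/5, 7/3} × (-1/3, -1/35]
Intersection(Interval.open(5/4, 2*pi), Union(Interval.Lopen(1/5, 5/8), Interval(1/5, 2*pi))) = Interval.open(5/4, 2*pi)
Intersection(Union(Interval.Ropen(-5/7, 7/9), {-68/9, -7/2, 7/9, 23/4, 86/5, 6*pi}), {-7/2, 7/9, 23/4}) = {-7/2, 7/9, 23/4}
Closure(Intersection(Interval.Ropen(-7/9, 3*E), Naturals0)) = Range(0, 9, 1)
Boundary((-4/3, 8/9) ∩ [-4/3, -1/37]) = {-4/3, -1/37}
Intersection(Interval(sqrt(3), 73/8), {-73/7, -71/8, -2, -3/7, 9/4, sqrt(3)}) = {9/4, sqrt(3)}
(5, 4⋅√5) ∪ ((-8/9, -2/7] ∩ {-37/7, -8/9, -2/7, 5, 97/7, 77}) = {-2/7} ∪ (5, 4⋅√5)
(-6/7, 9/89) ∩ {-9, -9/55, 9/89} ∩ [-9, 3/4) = {-9/55}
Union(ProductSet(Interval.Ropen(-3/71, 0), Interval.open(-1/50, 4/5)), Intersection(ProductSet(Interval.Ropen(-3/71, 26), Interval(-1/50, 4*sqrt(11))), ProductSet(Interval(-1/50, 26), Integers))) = Union(ProductSet(Interval.Ropen(-3/71, 0), Interval.open(-1/50, 4/5)), ProductSet(Interval.Ropen(-1/50, 26), Range(0, 14, 1)))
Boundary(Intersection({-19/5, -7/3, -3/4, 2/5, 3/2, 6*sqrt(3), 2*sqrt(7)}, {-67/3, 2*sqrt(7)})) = {2*sqrt(7)}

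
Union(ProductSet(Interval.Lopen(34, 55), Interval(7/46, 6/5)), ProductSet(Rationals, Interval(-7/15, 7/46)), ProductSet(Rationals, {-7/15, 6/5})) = Union(ProductSet(Interval.Lopen(34, 55), Interval(7/46, 6/5)), ProductSet(Rationals, Union({6/5}, Interval(-7/15, 7/46))))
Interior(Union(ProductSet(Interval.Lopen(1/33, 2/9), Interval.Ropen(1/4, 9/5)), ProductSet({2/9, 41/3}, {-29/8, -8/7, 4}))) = ProductSet(Interval.open(1/33, 2/9), Interval.open(1/4, 9/5))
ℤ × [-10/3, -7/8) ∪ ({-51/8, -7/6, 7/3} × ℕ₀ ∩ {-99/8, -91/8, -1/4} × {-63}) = ℤ × [-10/3, -7/8)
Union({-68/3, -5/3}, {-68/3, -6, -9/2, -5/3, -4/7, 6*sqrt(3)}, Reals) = Reals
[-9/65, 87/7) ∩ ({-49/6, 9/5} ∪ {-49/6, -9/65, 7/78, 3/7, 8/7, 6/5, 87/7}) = {-9/65, 7/78, 3/7, 8/7, 6/5, 9/5}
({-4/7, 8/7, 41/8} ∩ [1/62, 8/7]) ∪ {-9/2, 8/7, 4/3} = {-9/2, 8/7, 4/3}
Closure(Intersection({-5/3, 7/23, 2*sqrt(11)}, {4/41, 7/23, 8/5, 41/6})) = {7/23}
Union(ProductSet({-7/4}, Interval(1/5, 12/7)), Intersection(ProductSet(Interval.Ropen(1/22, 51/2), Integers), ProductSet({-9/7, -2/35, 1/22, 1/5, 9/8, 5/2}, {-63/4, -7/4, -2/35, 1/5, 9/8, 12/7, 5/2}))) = ProductSet({-7/4}, Interval(1/5, 12/7))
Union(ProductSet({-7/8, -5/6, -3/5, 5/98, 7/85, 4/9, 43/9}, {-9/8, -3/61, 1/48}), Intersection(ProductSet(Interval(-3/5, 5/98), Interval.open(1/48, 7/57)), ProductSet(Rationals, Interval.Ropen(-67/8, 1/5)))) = Union(ProductSet({-7/8, -5/6, -3/5, 5/98, 7/85, 4/9, 43/9}, {-9/8, -3/61, 1/48}), ProductSet(Intersection(Interval(-3/5, 5/98), Rationals), Interval.open(1/48, 7/57)))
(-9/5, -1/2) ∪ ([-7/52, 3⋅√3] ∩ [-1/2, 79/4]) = (-9/5, -1/2) ∪ [-7/52, 3⋅√3]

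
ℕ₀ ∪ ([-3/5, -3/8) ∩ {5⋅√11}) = ℕ₀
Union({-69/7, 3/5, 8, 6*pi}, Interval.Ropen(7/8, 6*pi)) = Union({-69/7, 3/5}, Interval(7/8, 6*pi))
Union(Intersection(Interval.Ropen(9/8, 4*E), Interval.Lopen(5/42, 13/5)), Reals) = Interval(-oo, oo)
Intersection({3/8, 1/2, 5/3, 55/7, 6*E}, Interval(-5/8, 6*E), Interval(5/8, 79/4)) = {5/3, 55/7, 6*E}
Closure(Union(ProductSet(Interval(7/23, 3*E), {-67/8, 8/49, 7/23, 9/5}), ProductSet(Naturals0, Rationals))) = Union(ProductSet(Interval(7/23, 3*E), {-67/8, 8/49, 7/23, 9/5}), ProductSet(Naturals0, Reals))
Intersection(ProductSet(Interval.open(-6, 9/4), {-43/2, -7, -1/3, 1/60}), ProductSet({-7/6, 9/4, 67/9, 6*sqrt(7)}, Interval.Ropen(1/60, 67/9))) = ProductSet({-7/6}, {1/60})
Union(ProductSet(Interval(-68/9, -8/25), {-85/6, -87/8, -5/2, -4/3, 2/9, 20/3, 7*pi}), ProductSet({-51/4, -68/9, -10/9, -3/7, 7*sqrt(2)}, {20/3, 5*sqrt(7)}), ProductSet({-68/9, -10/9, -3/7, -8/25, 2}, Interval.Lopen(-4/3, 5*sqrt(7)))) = Union(ProductSet({-51/4, -68/9, -10/9, -3/7, 7*sqrt(2)}, {20/3, 5*sqrt(7)}), ProductSet({-68/9, -10/9, -3/7, -8/25, 2}, Interval.Lopen(-4/3, 5*sqrt(7))), ProductSet(Interval(-68/9, -8/25), {-85/6, -87/8, -5/2, -4/3, 2/9, 20/3, 7*pi}))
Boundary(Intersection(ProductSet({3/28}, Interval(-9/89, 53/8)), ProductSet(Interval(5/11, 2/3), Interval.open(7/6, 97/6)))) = EmptySet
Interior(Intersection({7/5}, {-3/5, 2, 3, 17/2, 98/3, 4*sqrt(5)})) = EmptySet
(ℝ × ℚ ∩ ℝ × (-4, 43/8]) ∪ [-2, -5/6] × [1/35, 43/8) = (ℝ × (ℚ ∩ (-4, 43/8])) ∪ ([-2, -5/6] × [1/35, 43/8))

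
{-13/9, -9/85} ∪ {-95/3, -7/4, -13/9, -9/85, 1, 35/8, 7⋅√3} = {-95/3, -7/4, -13/9, -9/85, 1, 35/8, 7⋅√3}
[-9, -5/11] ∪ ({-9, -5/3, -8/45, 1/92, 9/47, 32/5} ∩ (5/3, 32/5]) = [-9, -5/11] ∪ {32/5}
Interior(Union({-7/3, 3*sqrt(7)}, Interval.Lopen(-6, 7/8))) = Interval.open(-6, 7/8)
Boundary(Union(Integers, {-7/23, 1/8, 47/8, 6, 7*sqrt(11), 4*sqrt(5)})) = Union({-7/23, 1/8, 47/8, 7*sqrt(11), 4*sqrt(5)}, Integers)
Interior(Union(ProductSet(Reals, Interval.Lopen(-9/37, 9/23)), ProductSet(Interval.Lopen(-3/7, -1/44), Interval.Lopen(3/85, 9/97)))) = ProductSet(Reals, Interval.open(-9/37, 9/23))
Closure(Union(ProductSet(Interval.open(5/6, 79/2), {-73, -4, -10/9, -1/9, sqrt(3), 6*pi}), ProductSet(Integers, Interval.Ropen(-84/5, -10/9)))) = Union(ProductSet(Integers, Interval(-84/5, -10/9)), ProductSet(Interval(5/6, 79/2), {-73, -4, -10/9, -1/9, sqrt(3), 6*pi}))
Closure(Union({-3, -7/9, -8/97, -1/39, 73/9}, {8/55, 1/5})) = {-3, -7/9, -8/97, -1/39, 8/55, 1/5, 73/9}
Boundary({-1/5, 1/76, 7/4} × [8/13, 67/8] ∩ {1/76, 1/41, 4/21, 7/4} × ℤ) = {1/76, 7/4} × {1, 2, …, 8}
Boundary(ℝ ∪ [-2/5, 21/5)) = ∅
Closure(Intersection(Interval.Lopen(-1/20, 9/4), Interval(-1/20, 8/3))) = Interval(-1/20, 9/4)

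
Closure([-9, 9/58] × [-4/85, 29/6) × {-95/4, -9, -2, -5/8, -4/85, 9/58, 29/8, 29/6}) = [-9, 9/58] × [-4/85, 29/6] × {-95/4, -9, -2, -5/8, -4/85, 9/58, 29/8, 29/6}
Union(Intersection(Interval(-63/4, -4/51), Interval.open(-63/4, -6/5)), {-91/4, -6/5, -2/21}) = Union({-91/4, -2/21}, Interval.Lopen(-63/4, -6/5))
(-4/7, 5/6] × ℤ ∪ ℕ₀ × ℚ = (ℕ₀ × ℚ) ∪ ((-4/7, 5/6] × ℤ)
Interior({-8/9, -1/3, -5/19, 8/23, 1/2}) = ∅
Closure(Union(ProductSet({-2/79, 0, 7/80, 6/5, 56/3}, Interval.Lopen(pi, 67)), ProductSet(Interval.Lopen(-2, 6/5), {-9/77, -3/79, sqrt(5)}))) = Union(ProductSet({-2/79, 0, 7/80, 6/5, 56/3}, Interval(pi, 67)), ProductSet(Interval(-2, 6/5), {-9/77, -3/79, sqrt(5)}))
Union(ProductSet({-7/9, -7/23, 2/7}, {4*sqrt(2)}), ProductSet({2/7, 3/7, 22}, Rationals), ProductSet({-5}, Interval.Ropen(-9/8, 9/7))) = Union(ProductSet({-5}, Interval.Ropen(-9/8, 9/7)), ProductSet({-7/9, -7/23, 2/7}, {4*sqrt(2)}), ProductSet({2/7, 3/7, 22}, Rationals))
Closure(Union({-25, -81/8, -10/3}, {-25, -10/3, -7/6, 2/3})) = {-25, -81/8, -10/3, -7/6, 2/3}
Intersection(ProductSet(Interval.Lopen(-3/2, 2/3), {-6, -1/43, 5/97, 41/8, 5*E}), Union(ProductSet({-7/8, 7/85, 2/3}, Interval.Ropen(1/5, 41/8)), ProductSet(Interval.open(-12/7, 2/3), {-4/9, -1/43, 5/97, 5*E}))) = ProductSet(Interval.open(-3/2, 2/3), {-1/43, 5/97, 5*E})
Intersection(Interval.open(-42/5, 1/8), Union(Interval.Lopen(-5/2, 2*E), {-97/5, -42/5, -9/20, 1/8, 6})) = Interval.open(-5/2, 1/8)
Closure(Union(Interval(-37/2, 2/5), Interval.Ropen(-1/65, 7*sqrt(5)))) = Interval(-37/2, 7*sqrt(5))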